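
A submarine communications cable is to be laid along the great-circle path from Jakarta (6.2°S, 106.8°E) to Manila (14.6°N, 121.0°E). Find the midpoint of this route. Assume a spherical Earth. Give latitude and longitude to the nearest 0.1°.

The haversine formula gives a central angle δ ≈ 0.438 rad (25.1°) between the endpoints.
Interpolate at f = 1/2 with slerp weights a = sin((1−f)δ)/sin δ ≈ 0.512, b = sin(fδ)/sin δ ≈ 0.512.
p = a·p₁ + b·p₂ ≈ (-0.403, 0.912, 0.074); φ = arcsin(p_z) ≈ 4.23°, λ = atan2(p_y, p_x) ≈ 113.80°.

≈ 4.2°N, 113.8°E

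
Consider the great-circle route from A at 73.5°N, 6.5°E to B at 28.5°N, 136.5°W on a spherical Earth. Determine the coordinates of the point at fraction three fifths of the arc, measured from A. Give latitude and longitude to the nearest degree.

≈ 58°N, 127°W

Write both endpoints as unit vectors p₁, p₂ with components (cos φ cos λ, cos φ sin λ, sin φ).
The central angle between the endpoints is δ = arccos(p₁·p₂) ≈ 1.310 rad (75.0°).
Interpolate at f = 3/5 with slerp weights a = sin((1−f)δ)/sin δ ≈ 0.518, b = sin(fδ)/sin δ ≈ 0.732.
p = a·p₁ + b·p₂ ≈ (-0.321, -0.426, 0.846); φ = arcsin(p_z) ≈ 57.76°, λ = atan2(p_y, p_x) ≈ -126.95°.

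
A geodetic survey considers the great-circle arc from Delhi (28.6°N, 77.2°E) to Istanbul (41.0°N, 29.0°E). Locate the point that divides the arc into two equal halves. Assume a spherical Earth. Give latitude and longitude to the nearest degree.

Write both endpoints as unit vectors p₁, p₂ with components (cos φ cos λ, cos φ sin λ, sin φ).
The central angle between the endpoints is δ = arccos(p₁·p₂) ≈ 0.714 rad (40.9°).
Interpolate at f = 1/2 with slerp weights a = sin((1−f)δ)/sin δ ≈ 0.534, b = sin(fδ)/sin δ ≈ 0.534.
p = a·p₁ + b·p₂ ≈ (0.456, 0.652, 0.606); φ = arcsin(p_z) ≈ 37.27°, λ = atan2(p_y, p_x) ≈ 55.03°.

≈ 37°N, 55°E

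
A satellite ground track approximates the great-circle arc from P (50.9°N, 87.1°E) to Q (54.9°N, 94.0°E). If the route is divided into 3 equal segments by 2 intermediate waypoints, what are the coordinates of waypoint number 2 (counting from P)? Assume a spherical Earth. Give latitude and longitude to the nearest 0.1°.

≈ (53.6°N, 91.6°E)

Write both endpoints as unit vectors p₁, p₂ with components (cos φ cos λ, cos φ sin λ, sin φ).
The central angle between the endpoints is δ = arccos(p₁·p₂) ≈ 0.101 rad (5.8°).
Interpolate at f = 2/3 with slerp weights a = sin((1−f)δ)/sin δ ≈ 0.334, b = sin(fδ)/sin δ ≈ 0.667.
p = a·p₁ + b·p₂ ≈ (-0.016, 0.593, 0.805); φ = arcsin(p_z) ≈ 53.61°, λ = atan2(p_y, p_x) ≈ 91.56°.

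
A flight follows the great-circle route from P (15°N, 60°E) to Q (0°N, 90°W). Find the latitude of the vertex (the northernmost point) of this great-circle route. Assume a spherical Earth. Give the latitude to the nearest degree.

≈ 28°N

The great circle lies in the plane with unit normal n̂ = (p₁ × p₂)/|p₁ × p₂|.
Here n̂_z ≈ -0.881; the vertex latitude is φ_max = arccos|n̂_z| ≈ 28.2°.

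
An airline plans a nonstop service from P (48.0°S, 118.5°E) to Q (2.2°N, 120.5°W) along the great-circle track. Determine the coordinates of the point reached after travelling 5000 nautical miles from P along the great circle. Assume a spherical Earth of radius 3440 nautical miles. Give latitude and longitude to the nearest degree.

Convert each endpoint to a unit vector on the sphere (x = cos φ cos λ, y = cos φ sin λ, z = sin φ).
The central angle between the endpoints is δ = arccos(p₁·p₂) ≈ 1.953 rad (111.9°). The total great-circle distance is δ·R ≈ 1.953 × 3440 ≈ 6718 nmi, so the target fraction is f = 5000/6718 ≈ 0.744.
Interpolate at f ≈ 0.744 with slerp weights a = sin((1−f)δ)/sin δ ≈ 0.516, b = sin(fδ)/sin δ ≈ 1.070.
p = a·p₁ + b·p₂ ≈ (-0.708, -0.618, -0.342); φ = arcsin(p_z) ≈ -20.03°, λ = atan2(p_y, p_x) ≈ -138.87°.

≈ (20°S, 139°W)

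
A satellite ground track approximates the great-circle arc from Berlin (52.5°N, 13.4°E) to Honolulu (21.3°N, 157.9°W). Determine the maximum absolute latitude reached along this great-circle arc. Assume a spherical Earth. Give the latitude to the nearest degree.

≈ 85°N

The great circle lies in the plane with unit normal n̂ = (p₁ × p₂)/|p₁ × p₂|.
Here n̂_z ≈ -0.089; the vertex latitude is φ_max = arccos|n̂_z| ≈ 84.9°.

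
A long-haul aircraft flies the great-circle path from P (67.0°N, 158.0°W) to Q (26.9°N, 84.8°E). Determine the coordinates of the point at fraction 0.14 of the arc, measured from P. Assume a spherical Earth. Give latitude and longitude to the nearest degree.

≈ (71°N, 175°E)

Write both endpoints as unit vectors p₁, p₂ with components (cos φ cos λ, cos φ sin λ, sin φ).
The central angle between the endpoints is δ = arccos(p₁·p₂) ≈ 1.311 rad (75.1°).
Interpolate at f = 0.14 with slerp weights a = sin((1−f)δ)/sin δ ≈ 0.935, b = sin(fδ)/sin δ ≈ 0.189.
p = a·p₁ + b·p₂ ≈ (-0.323, 0.031, 0.946); φ = arcsin(p_z) ≈ 71.05°, λ = atan2(p_y, p_x) ≈ 174.54°.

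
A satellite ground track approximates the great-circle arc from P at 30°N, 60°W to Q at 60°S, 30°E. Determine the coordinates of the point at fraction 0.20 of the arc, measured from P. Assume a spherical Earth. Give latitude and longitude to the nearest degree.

≈ 10°N, 47°W

Convert each endpoint to a unit vector on the sphere (x = cos φ cos λ, y = cos φ sin λ, z = sin φ).
The central angle between the endpoints is δ = arccos(p₁·p₂) ≈ 2.019 rad (115.7°).
Interpolate at f = 0.20 with slerp weights a = sin((1−f)δ)/sin δ ≈ 1.108, b = sin(fδ)/sin δ ≈ 0.436.
p = a·p₁ + b·p₂ ≈ (0.669, -0.722, 0.177); φ = arcsin(p_z) ≈ 10.18°, λ = atan2(p_y, p_x) ≈ -47.21°.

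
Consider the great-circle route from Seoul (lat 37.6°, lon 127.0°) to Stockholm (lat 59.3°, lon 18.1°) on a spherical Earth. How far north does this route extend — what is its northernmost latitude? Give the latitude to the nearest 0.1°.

≈ 65.4°

The great circle lies in the plane with unit normal n̂ = (p₁ × p₂)/|p₁ × p₂|.
Here n̂_z ≈ -0.416; the vertex latitude is φ_max = arccos|n̂_z| ≈ 65.4°.
Check via Clairaut: cos φ_max = |cos φ₁| · sin C = cos(37.6°)·sin(31.7°) ≈ 0.416, again giving ≈ 65.4°.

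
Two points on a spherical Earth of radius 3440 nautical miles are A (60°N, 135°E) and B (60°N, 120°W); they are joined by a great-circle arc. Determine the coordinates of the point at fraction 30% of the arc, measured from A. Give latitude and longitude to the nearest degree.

Convert each endpoint to a unit vector on the sphere (x = cos φ cos λ, y = cos φ sin λ, z = sin φ).
The central angle between the endpoints is δ = arccos(p₁·p₂) ≈ 0.816 rad (46.7°).
Interpolate at f = 0.30 with slerp weights a = sin((1−f)δ)/sin δ ≈ 0.742, b = sin(fδ)/sin δ ≈ 0.333.
p = a·p₁ + b·p₂ ≈ (-0.346, 0.118, 0.931); φ = arcsin(p_z) ≈ 68.57°, λ = atan2(p_y, p_x) ≈ 161.10°.

≈ (69°N, 161°E)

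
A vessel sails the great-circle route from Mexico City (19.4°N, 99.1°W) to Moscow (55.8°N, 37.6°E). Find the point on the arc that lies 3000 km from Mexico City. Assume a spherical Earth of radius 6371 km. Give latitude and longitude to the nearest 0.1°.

The haversine formula gives a central angle δ ≈ 1.682 rad (96.4°) between the endpoints. The total great-circle distance is δ·R ≈ 1.682 × 6371 ≈ 10717 km, so the target fraction is f = 3000/10717 ≈ 0.280.
Interpolate at f ≈ 0.280 with slerp weights a = sin((1−f)δ)/sin δ ≈ 0.942, b = sin(fδ)/sin δ ≈ 0.457.
p = a·p₁ + b·p₂ ≈ (0.063, -0.721, 0.690); φ = arcsin(p_z) ≈ 43.66°, λ = atan2(p_y, p_x) ≈ -85.02°.

≈ 43.7°N, 85.0°W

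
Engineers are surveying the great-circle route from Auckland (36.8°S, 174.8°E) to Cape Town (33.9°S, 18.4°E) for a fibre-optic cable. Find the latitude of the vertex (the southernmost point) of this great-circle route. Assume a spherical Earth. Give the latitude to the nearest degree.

≈ 74°S

The great circle lies in the plane with unit normal n̂ = (p₁ × p₂)/|p₁ × p₂|.
Here n̂_z ≈ -0.277; the vertex latitude is φ_max = arccos|n̂_z| ≈ 73.9°.
Check via Clairaut: cos φ_max = |cos φ₁| · sin C = cos(36.8°)·sin(159.8°) ≈ 0.277, again giving ≈ 73.9°.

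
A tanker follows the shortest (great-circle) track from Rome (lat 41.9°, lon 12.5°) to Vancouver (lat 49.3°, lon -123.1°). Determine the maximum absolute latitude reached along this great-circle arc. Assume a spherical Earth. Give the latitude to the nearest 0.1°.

The great circle lies in the plane with unit normal n̂ = (p₁ × p₂)/|p₁ × p₂|.
Here n̂_z ≈ -0.344; the vertex latitude is φ_max = arccos|n̂_z| ≈ 69.9°.
Check via Clairaut: cos φ_max = |cos φ₁| · sin C = cos(41.9°)·sin(27.5°) ≈ 0.344, again giving ≈ 69.9°.

≈ 69.9°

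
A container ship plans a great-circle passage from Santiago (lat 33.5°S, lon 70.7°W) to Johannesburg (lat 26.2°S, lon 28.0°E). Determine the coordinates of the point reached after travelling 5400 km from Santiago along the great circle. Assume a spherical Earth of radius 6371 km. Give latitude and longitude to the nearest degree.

From cos δ = sin φ₁ sin φ₂ + cos φ₁ cos φ₂ cos Δλ, the central angle is δ ≈ 1.440 rad (82.5°). The total great-circle distance is δ·R ≈ 1.440 × 6371 ≈ 9174 km, so the target fraction is f = 5400/9174 ≈ 0.589.
Interpolate at f ≈ 0.589 with slerp weights a = sin((1−f)δ)/sin δ ≈ 0.563, b = sin(fδ)/sin δ ≈ 0.756.
p = a·p₁ + b·p₂ ≈ (0.754, -0.125, -0.645); φ = arcsin(p_z) ≈ -40.14°, λ = atan2(p_y, p_x) ≈ -9.38°.

≈ lat 40°S, lon 9°W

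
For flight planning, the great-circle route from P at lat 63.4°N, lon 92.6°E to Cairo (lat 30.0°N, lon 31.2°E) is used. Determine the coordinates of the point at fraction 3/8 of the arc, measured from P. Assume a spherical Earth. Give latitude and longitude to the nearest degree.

≈ lat 55°N, lon 59°E

Write both endpoints as unit vectors p₁, p₂ with components (cos φ cos λ, cos φ sin λ, sin φ).
The central angle between the endpoints is δ = arccos(p₁·p₂) ≈ 0.886 rad (50.8°).
Interpolate at f = 3/8 with slerp weights a = sin((1−f)δ)/sin δ ≈ 0.679, b = sin(fδ)/sin δ ≈ 0.421.
p = a·p₁ + b·p₂ ≈ (0.298, 0.493, 0.818); φ = arcsin(p_z) ≈ 54.85°, λ = atan2(p_y, p_x) ≈ 58.82°.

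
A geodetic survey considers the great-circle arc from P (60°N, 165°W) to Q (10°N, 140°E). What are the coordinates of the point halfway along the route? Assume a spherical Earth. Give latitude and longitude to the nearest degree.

From cos δ = sin φ₁ sin φ₂ + cos φ₁ cos φ₂ cos Δλ, the central angle is δ ≈ 1.123 rad (64.4°).
Interpolate at f = 1/2 with slerp weights a = sin((1−f)δ)/sin δ ≈ 0.591, b = sin(fδ)/sin δ ≈ 0.591.
p = a·p₁ + b·p₂ ≈ (-0.731, 0.297, 0.614); φ = arcsin(p_z) ≈ 37.89°, λ = atan2(p_y, p_x) ≈ 157.85°.

≈ (38°N, 158°E)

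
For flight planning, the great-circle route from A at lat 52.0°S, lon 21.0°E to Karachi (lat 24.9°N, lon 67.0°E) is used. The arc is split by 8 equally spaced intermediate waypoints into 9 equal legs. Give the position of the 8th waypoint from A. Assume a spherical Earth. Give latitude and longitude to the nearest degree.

≈ lat 16°N, lon 63°E

Convert each endpoint to a unit vector on the sphere (x = cos φ cos λ, y = cos φ sin λ, z = sin φ).
The central angle between the endpoints is δ = arccos(p₁·p₂) ≈ 1.515 rad (86.8°).
Interpolate at f = 8/9 with slerp weights a = sin((1−f)δ)/sin δ ≈ 0.168, b = sin(fδ)/sin δ ≈ 0.976.
p = a·p₁ + b·p₂ ≈ (0.442, 0.852, 0.279); φ = arcsin(p_z) ≈ 16.20°, λ = atan2(p_y, p_x) ≈ 62.56°.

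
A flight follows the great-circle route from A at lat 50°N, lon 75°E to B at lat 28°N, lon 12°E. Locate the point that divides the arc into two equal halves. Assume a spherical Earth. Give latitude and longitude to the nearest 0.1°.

≈ lat 43.4°N, lon 38.0°E

The haversine formula gives a central angle δ ≈ 0.905 rad (51.9°) between the endpoints.
Interpolate at f = 1/2 with slerp weights a = sin((1−f)δ)/sin δ ≈ 0.556, b = sin(fδ)/sin δ ≈ 0.556.
p = a·p₁ + b·p₂ ≈ (0.573, 0.447, 0.687); φ = arcsin(p_z) ≈ 43.39°, λ = atan2(p_y, p_x) ≈ 37.99°.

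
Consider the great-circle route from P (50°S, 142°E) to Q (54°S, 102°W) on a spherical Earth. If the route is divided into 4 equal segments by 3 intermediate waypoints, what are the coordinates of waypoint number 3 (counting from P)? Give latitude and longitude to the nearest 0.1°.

Write both endpoints as unit vectors p₁, p₂ with components (cos φ cos λ, cos φ sin λ, sin φ).
The central angle between the endpoints is δ = arccos(p₁·p₂) ≈ 1.099 rad (63.0°).
Interpolate at f = 3/4 with slerp weights a = sin((1−f)δ)/sin δ ≈ 0.305, b = sin(fδ)/sin δ ≈ 0.824.
p = a·p₁ + b·p₂ ≈ (-0.255, -0.353, -0.900); φ = arcsin(p_z) ≈ -64.17°, λ = atan2(p_y, p_x) ≈ -125.82°.

≈ (64.2°S, 125.8°W)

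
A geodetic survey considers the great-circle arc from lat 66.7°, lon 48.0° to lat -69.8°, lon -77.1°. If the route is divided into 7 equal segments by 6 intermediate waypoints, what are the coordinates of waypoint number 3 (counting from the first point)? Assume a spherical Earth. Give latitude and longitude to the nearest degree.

≈ lat 7°, lon -3°

Write both endpoints as unit vectors p₁, p₂ with components (cos φ cos λ, cos φ sin λ, sin φ).
The central angle between the endpoints is δ = arccos(p₁·p₂) ≈ 2.795 rad (160.1°).
Interpolate at f = 3/7 with slerp weights a = sin((1−f)δ)/sin δ ≈ 2.942, b = sin(fδ)/sin δ ≈ 2.740.
p = a·p₁ + b·p₂ ≈ (0.990, -0.058, 0.130); φ = arcsin(p_z) ≈ 7.47°, λ = atan2(p_y, p_x) ≈ -3.33°.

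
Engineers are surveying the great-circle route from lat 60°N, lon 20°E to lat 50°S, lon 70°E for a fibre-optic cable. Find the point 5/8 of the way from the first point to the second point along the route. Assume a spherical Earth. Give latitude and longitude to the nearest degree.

≈ lat 9°S, lon 52°E

Convert each endpoint to a unit vector on the sphere (x = cos φ cos λ, y = cos φ sin λ, z = sin φ).
The central angle between the endpoints is δ = arccos(p₁·p₂) ≈ 2.045 rad (117.2°).
Interpolate at f = 5/8 with slerp weights a = sin((1−f)δ)/sin δ ≈ 0.780, b = sin(fδ)/sin δ ≈ 1.076.
p = a·p₁ + b·p₂ ≈ (0.603, 0.784, -0.149); φ = arcsin(p_z) ≈ -8.57°, λ = atan2(p_y, p_x) ≈ 52.41°.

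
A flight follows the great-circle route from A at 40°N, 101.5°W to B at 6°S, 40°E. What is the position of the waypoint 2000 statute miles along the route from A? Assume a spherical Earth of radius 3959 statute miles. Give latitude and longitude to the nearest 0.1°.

Convert each endpoint to a unit vector on the sphere (x = cos φ cos λ, y = cos φ sin λ, z = sin φ).
The central angle between the endpoints is δ = arccos(p₁·p₂) ≈ 2.296 rad (131.6°). The total great-circle distance is δ·R ≈ 2.296 × 3959 ≈ 9091 mi, so the target fraction is f = 2000/9091 ≈ 0.220.
Interpolate at f ≈ 0.220 with slerp weights a = sin((1−f)δ)/sin δ ≈ 1.304, b = sin(fδ)/sin δ ≈ 0.647.
p = a·p₁ + b·p₂ ≈ (0.294, -0.566, 0.771); φ = arcsin(p_z) ≈ 50.42°, λ = atan2(p_y, p_x) ≈ -62.57°.

≈ 50.4°N, 62.6°W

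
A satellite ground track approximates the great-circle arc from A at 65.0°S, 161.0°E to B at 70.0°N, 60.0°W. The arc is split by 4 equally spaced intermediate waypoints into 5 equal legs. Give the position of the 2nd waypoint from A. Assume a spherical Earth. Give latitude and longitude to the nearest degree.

Write both endpoints as unit vectors p₁, p₂ with components (cos φ cos λ, cos φ sin λ, sin φ).
The central angle between the endpoints is δ = arccos(p₁·p₂) ≈ 2.860 rad (163.9°).
Interpolate at f = 2/5 with slerp weights a = sin((1−f)δ)/sin δ ≈ 3.566, b = sin(fδ)/sin δ ≈ 3.281.
p = a·p₁ + b·p₂ ≈ (-0.864, -0.481, -0.149); φ = arcsin(p_z) ≈ -8.55°, λ = atan2(p_y, p_x) ≈ -150.88°.

≈ 9°S, 151°W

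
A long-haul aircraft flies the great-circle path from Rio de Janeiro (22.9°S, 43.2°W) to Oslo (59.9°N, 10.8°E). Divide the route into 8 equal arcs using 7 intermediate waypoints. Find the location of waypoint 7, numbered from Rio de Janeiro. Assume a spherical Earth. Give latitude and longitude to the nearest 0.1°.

Convert each endpoint to a unit vector on the sphere (x = cos φ cos λ, y = cos φ sin λ, z = sin φ).
The central angle between the endpoints is δ = arccos(p₁·p₂) ≈ 1.636 rad (93.7°).
Interpolate at f = 7/8 with slerp weights a = sin((1−f)δ)/sin δ ≈ 0.204, b = sin(fδ)/sin δ ≈ 0.992.
p = a·p₁ + b·p₂ ≈ (0.626, -0.035, 0.779); φ = arcsin(p_z) ≈ 51.21°, λ = atan2(p_y, p_x) ≈ -3.21°.

≈ 51.2°N, 3.2°W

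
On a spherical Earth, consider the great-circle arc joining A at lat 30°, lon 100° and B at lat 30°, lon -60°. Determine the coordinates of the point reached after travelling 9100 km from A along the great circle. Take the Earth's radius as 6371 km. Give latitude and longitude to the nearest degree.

From cos δ = sin φ₁ sin φ₂ + cos φ₁ cos φ₂ cos Δλ, the central angle is δ ≈ 2.043 rad (117.1°). The total great-circle distance is δ·R ≈ 2.043 × 6371 ≈ 13015 km, so the target fraction is f = 9100/13015 ≈ 0.699.
Interpolate at f ≈ 0.699 with slerp weights a = sin((1−f)δ)/sin δ ≈ 0.647, b = sin(fδ)/sin δ ≈ 1.111.
p = a·p₁ + b·p₂ ≈ (0.384, -0.281, 0.879); φ = arcsin(p_z) ≈ 61.57°, λ = atan2(p_y, p_x) ≈ -36.24°.

≈ lat 62°, lon -36°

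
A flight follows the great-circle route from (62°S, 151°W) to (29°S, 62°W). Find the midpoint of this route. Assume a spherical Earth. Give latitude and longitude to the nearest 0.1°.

≈ (53.8°S, 90.0°W)

Write both endpoints as unit vectors p₁, p₂ with components (cos φ cos λ, cos φ sin λ, sin φ).
The central angle between the endpoints is δ = arccos(p₁·p₂) ≈ 1.121 rad (64.2°).
Interpolate at f = 1/2 with slerp weights a = sin((1−f)δ)/sin δ ≈ 0.590, b = sin(fδ)/sin δ ≈ 0.590.
p = a·p₁ + b·p₂ ≈ (0.000, -0.590, -0.807); φ = arcsin(p_z) ≈ -53.83°, λ = atan2(p_y, p_x) ≈ -90.00°.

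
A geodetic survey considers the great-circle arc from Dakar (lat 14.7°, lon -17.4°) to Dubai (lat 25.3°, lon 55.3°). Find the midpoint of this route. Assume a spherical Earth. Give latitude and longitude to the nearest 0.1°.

Write both endpoints as unit vectors p₁, p₂ with components (cos φ cos λ, cos φ sin λ, sin φ).
The central angle between the endpoints is δ = arccos(p₁·p₂) ≈ 1.193 rad (68.4°).
Interpolate at f = 1/2 with slerp weights a = sin((1−f)δ)/sin δ ≈ 0.604, b = sin(fδ)/sin δ ≈ 0.604.
p = a·p₁ + b·p₂ ≈ (0.869, 0.274, 0.412); φ = arcsin(p_z) ≈ 24.31°, λ = atan2(p_y, p_x) ≈ 17.53°.

≈ lat 24.3°, lon 17.5°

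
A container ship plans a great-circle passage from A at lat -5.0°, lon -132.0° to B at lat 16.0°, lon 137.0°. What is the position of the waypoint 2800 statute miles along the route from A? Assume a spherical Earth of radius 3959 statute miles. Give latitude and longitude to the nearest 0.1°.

≈ lat 6.4°, lon -171.0°

From cos δ = sin φ₁ sin φ₂ + cos φ₁ cos φ₂ cos Δλ, the central angle is δ ≈ 1.612 rad (92.3°). The total great-circle distance is δ·R ≈ 1.612 × 3959 ≈ 6380 mi, so the target fraction is f = 2800/6380 ≈ 0.439.
Interpolate at f ≈ 0.439 with slerp weights a = sin((1−f)δ)/sin δ ≈ 0.787, b = sin(fδ)/sin δ ≈ 0.650.
p = a·p₁ + b·p₂ ≈ (-0.982, -0.156, 0.111); φ = arcsin(p_z) ≈ 6.35°, λ = atan2(p_y, p_x) ≈ -170.97°.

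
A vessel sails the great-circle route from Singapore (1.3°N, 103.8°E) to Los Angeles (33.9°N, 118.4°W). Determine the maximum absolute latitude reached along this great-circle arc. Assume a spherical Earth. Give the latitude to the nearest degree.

≈ 46°N

The great circle lies in the plane with unit normal n̂ = (p₁ × p₂)/|p₁ × p₂|.
Here n̂_z ≈ +0.698; the vertex latitude is φ_max = arccos|n̂_z| ≈ 45.7°.
Check via Clairaut: cos φ_max = |cos φ₁| · sin C = cos(1.3°)·sin(44.3°) ≈ 0.698, again giving ≈ 45.7°.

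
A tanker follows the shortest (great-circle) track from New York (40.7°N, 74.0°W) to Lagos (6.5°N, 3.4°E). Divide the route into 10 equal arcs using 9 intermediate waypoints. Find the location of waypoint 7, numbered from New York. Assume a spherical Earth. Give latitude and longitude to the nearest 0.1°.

Write both endpoints as unit vectors p₁, p₂ with components (cos φ cos λ, cos φ sin λ, sin φ).
The central angle between the endpoints is δ = arccos(p₁·p₂) ≈ 1.330 rad (76.2°).
Interpolate at f = 7/10 with slerp weights a = sin((1−f)δ)/sin δ ≈ 0.400, b = sin(fδ)/sin δ ≈ 0.826.
p = a·p₁ + b·p₂ ≈ (0.903, -0.243, 0.354); φ = arcsin(p_z) ≈ 20.76°, λ = atan2(p_y, p_x) ≈ -15.06°.

≈ 20.8°N, 15.1°W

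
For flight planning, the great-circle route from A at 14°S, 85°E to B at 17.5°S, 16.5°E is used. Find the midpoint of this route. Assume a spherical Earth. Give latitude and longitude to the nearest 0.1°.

The haversine formula gives a central angle δ ≈ 1.146 rad (65.7°) between the endpoints.
Interpolate at f = 1/2 with slerp weights a = sin((1−f)δ)/sin δ ≈ 0.595, b = sin(fδ)/sin δ ≈ 0.595.
p = a·p₁ + b·p₂ ≈ (0.595, 0.736, -0.323); φ = arcsin(p_z) ≈ -18.84°, λ = atan2(p_y, p_x) ≈ 51.09°.

≈ 18.8°S, 51.1°E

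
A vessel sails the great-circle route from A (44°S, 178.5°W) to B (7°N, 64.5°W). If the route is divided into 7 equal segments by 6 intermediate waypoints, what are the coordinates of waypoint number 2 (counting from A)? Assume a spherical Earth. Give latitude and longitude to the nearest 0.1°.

≈ (41.9°S, 134.3°W)

From cos δ = sin φ₁ sin φ₂ + cos φ₁ cos φ₂ cos Δλ, the central angle is δ ≈ 1.955 rad (112.0°).
Interpolate at f = 2/7 with slerp weights a = sin((1−f)δ)/sin δ ≈ 1.062, b = sin(fδ)/sin δ ≈ 0.572.
p = a·p₁ + b·p₂ ≈ (-0.520, -0.532, -0.668); φ = arcsin(p_z) ≈ -41.94°, λ = atan2(p_y, p_x) ≈ -134.32°.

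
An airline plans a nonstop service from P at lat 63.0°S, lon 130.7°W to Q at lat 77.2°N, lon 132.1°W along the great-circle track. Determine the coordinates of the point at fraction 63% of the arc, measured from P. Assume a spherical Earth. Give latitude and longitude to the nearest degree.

Convert each endpoint to a unit vector on the sphere (x = cos φ cos λ, y = cos φ sin λ, z = sin φ).
The central angle between the endpoints is δ = arccos(p₁·p₂) ≈ 2.447 rad (140.2°).
Interpolate at f = 0.63 with slerp weights a = sin((1−f)δ)/sin δ ≈ 1.229, b = sin(fδ)/sin δ ≈ 1.562.
p = a·p₁ + b·p₂ ≈ (-0.596, -0.680, 0.428); φ = arcsin(p_z) ≈ 25.33°, λ = atan2(p_y, p_x) ≈ -131.24°.

≈ lat 25°N, lon 131°W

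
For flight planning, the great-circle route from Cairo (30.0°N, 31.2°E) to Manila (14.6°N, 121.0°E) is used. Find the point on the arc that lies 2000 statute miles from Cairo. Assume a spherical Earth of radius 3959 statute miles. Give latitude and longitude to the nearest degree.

Write both endpoints as unit vectors p₁, p₂ with components (cos φ cos λ, cos φ sin λ, sin φ).
The central angle between the endpoints is δ = arccos(p₁·p₂) ≈ 1.441 rad (82.6°). The total great-circle distance is δ·R ≈ 1.441 × 3959 ≈ 5707 mi, so the target fraction is f = 2000/5707 ≈ 0.350.
Interpolate at f ≈ 0.350 with slerp weights a = sin((1−f)δ)/sin δ ≈ 0.812, b = sin(fδ)/sin δ ≈ 0.488.
p = a·p₁ + b·p₂ ≈ (0.358, 0.769, 0.529); φ = arcsin(p_z) ≈ 31.94°, λ = atan2(p_y, p_x) ≈ 65.02°.

≈ 32°N, 65°E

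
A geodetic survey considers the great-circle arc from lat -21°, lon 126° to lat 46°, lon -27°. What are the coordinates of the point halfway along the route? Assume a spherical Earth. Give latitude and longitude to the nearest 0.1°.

Write both endpoints as unit vectors p₁, p₂ with components (cos φ cos λ, cos φ sin λ, sin φ).
The central angle between the endpoints is δ = arccos(p₁·p₂) ≈ 2.560 rad (146.7°).
Interpolate at f = 1/2 with slerp weights a = sin((1−f)δ)/sin δ ≈ 1.744, b = sin(fδ)/sin δ ≈ 1.744.
p = a·p₁ + b·p₂ ≈ (0.122, 0.767, 0.630); φ = arcsin(p_z) ≈ 39.02°, λ = atan2(p_y, p_x) ≈ 80.93°.

≈ lat 39.0°, lon 80.9°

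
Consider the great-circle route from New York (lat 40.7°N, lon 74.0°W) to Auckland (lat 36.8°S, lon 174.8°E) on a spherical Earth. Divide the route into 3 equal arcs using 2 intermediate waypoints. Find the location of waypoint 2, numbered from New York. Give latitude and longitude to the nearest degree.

The haversine formula gives a central angle δ ≈ 2.227 rad (127.6°) between the endpoints.
Interpolate at f = 2/3 with slerp weights a = sin((1−f)δ)/sin δ ≈ 0.853, b = sin(fδ)/sin δ ≈ 1.257.
p = a·p₁ + b·p₂ ≈ (-0.824, -0.531, -0.197); φ = arcsin(p_z) ≈ -11.35°, λ = atan2(p_y, p_x) ≈ -147.24°.

≈ lat 11°S, lon 147°W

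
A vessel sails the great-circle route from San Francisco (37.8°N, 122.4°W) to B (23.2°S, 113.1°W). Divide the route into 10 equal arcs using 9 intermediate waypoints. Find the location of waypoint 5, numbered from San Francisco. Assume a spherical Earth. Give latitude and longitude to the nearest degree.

Write both endpoints as unit vectors p₁, p₂ with components (cos φ cos λ, cos φ sin λ, sin φ).
The central angle between the endpoints is δ = arccos(p₁·p₂) ≈ 1.076 rad (61.6°).
Interpolate at f = 5/10 with slerp weights a = sin((1−f)δ)/sin δ ≈ 0.582, b = sin(fδ)/sin δ ≈ 0.582.
p = a·p₁ + b·p₂ ≈ (-0.456, -0.881, 0.127); φ = arcsin(p_z) ≈ 7.32°, λ = atan2(p_y, p_x) ≈ -117.40°.

≈ (7°N, 117°W)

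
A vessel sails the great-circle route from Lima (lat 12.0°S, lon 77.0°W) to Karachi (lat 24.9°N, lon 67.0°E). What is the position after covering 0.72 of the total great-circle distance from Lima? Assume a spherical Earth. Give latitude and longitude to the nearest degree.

≈ lat 28°N, lon 22°E

Write both endpoints as unit vectors p₁, p₂ with components (cos φ cos λ, cos φ sin λ, sin φ).
The central angle between the endpoints is δ = arccos(p₁·p₂) ≈ 2.507 rad (143.6°).
Interpolate at f = 0.72 with slerp weights a = sin((1−f)δ)/sin δ ≈ 1.089, b = sin(fδ)/sin δ ≈ 1.641.
p = a·p₁ + b·p₂ ≈ (0.821, 0.332, 0.464); φ = arcsin(p_z) ≈ 27.67°, λ = atan2(p_y, p_x) ≈ 22.00°.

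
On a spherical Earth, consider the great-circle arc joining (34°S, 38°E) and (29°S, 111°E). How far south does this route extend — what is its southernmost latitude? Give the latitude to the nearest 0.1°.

≈ 37.6°S

The great circle lies in the plane with unit normal n̂ = (p₁ × p₂)/|p₁ × p₂|.
Here n̂_z ≈ +0.792; the vertex latitude is φ_max = arccos|n̂_z| ≈ 37.6°.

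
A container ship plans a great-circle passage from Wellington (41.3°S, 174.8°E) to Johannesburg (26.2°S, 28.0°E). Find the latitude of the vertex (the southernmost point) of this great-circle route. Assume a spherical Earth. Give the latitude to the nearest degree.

≈ 67°S

The great circle lies in the plane with unit normal n̂ = (p₁ × p₂)/|p₁ × p₂|.
Here n̂_z ≈ -0.384; the vertex latitude is φ_max = arccos|n̂_z| ≈ 67.4°.
Check via Clairaut: cos φ_max = |cos φ₁| · sin C = cos(41.3°)·sin(149.3°) ≈ 0.384, again giving ≈ 67.4°.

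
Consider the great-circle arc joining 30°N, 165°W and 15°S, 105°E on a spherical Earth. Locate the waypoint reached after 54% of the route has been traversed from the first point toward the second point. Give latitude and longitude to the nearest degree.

≈ 9°N, 143°E

Write both endpoints as unit vectors p₁, p₂ with components (cos φ cos λ, cos φ sin λ, sin φ).
The central angle between the endpoints is δ = arccos(p₁·p₂) ≈ 1.701 rad (97.4°).
Interpolate at f = 0.54 with slerp weights a = sin((1−f)δ)/sin δ ≈ 0.711, b = sin(fδ)/sin δ ≈ 0.801.
p = a·p₁ + b·p₂ ≈ (-0.795, 0.588, 0.148); φ = arcsin(p_z) ≈ 8.51°, λ = atan2(p_y, p_x) ≈ 143.50°.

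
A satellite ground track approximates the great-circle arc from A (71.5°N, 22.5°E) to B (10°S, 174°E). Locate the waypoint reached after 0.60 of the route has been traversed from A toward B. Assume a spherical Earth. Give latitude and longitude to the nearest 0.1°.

≈ (35.7°N, 165.4°E)

Write both endpoints as unit vectors p₁, p₂ with components (cos φ cos λ, cos φ sin λ, sin φ).
The central angle between the endpoints is δ = arccos(p₁·p₂) ≈ 2.026 rad (116.1°).
Interpolate at f = 0.60 with slerp weights a = sin((1−f)δ)/sin δ ≈ 0.806, b = sin(fδ)/sin δ ≈ 1.044.
p = a·p₁ + b·p₂ ≈ (-0.786, 0.205, 0.584); φ = arcsin(p_z) ≈ 35.70°, λ = atan2(p_y, p_x) ≈ 165.35°.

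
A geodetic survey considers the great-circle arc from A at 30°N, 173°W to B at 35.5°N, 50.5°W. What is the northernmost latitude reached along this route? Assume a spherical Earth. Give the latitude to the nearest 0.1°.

≈ 53.3°N

The great circle lies in the plane with unit normal n̂ = (p₁ × p₂)/|p₁ × p₂|.
Here n̂_z ≈ +0.597; the vertex latitude is φ_max = arccos|n̂_z| ≈ 53.3°.
Check via Clairaut: cos φ_max = |cos φ₁| · sin C = cos(30.0°)·sin(43.6°) ≈ 0.597, again giving ≈ 53.3°.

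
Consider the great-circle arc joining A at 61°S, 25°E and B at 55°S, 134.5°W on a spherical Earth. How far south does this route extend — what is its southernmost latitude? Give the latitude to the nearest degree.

The great circle lies in the plane with unit normal n̂ = (p₁ × p₂)/|p₁ × p₂|.
Here n̂_z ≈ -0.109; the vertex latitude is φ_max = arccos|n̂_z| ≈ 83.7°.
Check via Clairaut: cos φ_max = |cos φ₁| · sin C = cos(61.0°)·sin(167.0°) ≈ 0.109, again giving ≈ 83.7°.

≈ 84°S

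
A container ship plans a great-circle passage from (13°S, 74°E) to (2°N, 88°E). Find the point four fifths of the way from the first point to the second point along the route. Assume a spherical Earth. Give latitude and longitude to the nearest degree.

≈ (1°S, 85°E)

From cos δ = sin φ₁ sin φ₂ + cos φ₁ cos φ₂ cos Δλ, the central angle is δ ≈ 0.357 rad (20.4°).
Interpolate at f = 4/5 with slerp weights a = sin((1−f)δ)/sin δ ≈ 0.204, b = sin(fδ)/sin δ ≈ 0.806.
p = a·p₁ + b·p₂ ≈ (0.083, 0.996, -0.018); φ = arcsin(p_z) ≈ -1.02°, λ = atan2(p_y, p_x) ≈ 85.24°.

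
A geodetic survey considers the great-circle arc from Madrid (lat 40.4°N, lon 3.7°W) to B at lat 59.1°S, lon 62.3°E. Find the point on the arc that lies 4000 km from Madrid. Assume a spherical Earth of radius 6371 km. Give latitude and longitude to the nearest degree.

≈ lat 8°N, lon 14°E

The haversine formula gives a central angle δ ≈ 1.979 rad (113.4°) between the endpoints. The total great-circle distance is δ·R ≈ 1.979 × 6371 ≈ 12609 km, so the target fraction is f = 4000/12609 ≈ 0.317.
Interpolate at f ≈ 0.317 with slerp weights a = sin((1−f)δ)/sin δ ≈ 1.063, b = sin(fδ)/sin δ ≈ 0.640.
p = a·p₁ + b·p₂ ≈ (0.961, 0.239, 0.140); φ = arcsin(p_z) ≈ 8.05°, λ = atan2(p_y, p_x) ≈ 13.95°.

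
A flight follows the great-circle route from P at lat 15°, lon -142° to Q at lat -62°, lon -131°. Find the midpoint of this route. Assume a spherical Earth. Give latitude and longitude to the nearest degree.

≈ lat -24°, lon -138°

Write both endpoints as unit vectors p₁, p₂ with components (cos φ cos λ, cos φ sin λ, sin φ).
The central angle between the endpoints is δ = arccos(p₁·p₂) ≈ 1.352 rad (77.5°).
Interpolate at f = 1/2 with slerp weights a = sin((1−f)δ)/sin δ ≈ 0.641, b = sin(fδ)/sin δ ≈ 0.641.
p = a·p₁ + b·p₂ ≈ (-0.685, -0.608, -0.400); φ = arcsin(p_z) ≈ -23.59°, λ = atan2(p_y, p_x) ≈ -138.41°.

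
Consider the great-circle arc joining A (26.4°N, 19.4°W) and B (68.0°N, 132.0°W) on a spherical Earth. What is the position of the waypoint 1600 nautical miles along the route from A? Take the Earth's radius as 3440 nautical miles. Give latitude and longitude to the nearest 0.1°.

≈ (50.5°N, 34.1°W)

Write both endpoints as unit vectors p₁, p₂ with components (cos φ cos λ, cos φ sin λ, sin φ).
The central angle between the endpoints is δ = arccos(p₁·p₂) ≈ 1.284 rad (73.5°). The total great-circle distance is δ·R ≈ 1.284 × 3440 ≈ 4415 nmi, so the target fraction is f = 1600/4415 ≈ 0.362.
Interpolate at f ≈ 0.362 with slerp weights a = sin((1−f)δ)/sin δ ≈ 0.761, b = sin(fδ)/sin δ ≈ 0.468.
p = a·p₁ + b·p₂ ≈ (0.526, -0.357, 0.772); φ = arcsin(p_z) ≈ 50.54°, λ = atan2(p_y, p_x) ≈ -34.15°.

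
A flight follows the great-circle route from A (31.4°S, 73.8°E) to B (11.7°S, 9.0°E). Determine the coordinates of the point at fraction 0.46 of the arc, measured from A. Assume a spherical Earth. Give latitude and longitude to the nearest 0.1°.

≈ (25.9°S, 41.5°E)

From cos δ = sin φ₁ sin φ₂ + cos φ₁ cos φ₂ cos Δλ, the central angle is δ ≈ 1.091 rad (62.5°).
Interpolate at f = 0.46 with slerp weights a = sin((1−f)δ)/sin δ ≈ 0.626, b = sin(fδ)/sin δ ≈ 0.542.
p = a·p₁ + b·p₂ ≈ (0.674, 0.596, -0.436); φ = arcsin(p_z) ≈ -25.87°, λ = atan2(p_y, p_x) ≈ 41.52°.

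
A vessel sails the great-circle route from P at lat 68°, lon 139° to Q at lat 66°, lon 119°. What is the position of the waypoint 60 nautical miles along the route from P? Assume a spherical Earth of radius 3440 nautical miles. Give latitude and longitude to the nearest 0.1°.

Write both endpoints as unit vectors p₁, p₂ with components (cos φ cos λ, cos φ sin λ, sin φ).
The central angle between the endpoints is δ = arccos(p₁·p₂) ≈ 0.140 rad (8.0°). The total great-circle distance is δ·R ≈ 0.140 × 3440 ≈ 482 nmi, so the target fraction is f = 60/482 ≈ 0.124.
Interpolate at f ≈ 0.124 with slerp weights a = sin((1−f)δ)/sin δ ≈ 0.876, b = sin(fδ)/sin δ ≈ 0.125.
p = a·p₁ + b·p₂ ≈ (-0.272, 0.260, 0.926); φ = arcsin(p_z) ≈ 67.89°, λ = atan2(p_y, p_x) ≈ 136.35°.

≈ lat 67.9°, lon 136.4°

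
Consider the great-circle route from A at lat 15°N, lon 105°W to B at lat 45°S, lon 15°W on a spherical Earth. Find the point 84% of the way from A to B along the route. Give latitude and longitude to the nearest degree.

≈ lat 40°S, lon 36°W

The haversine formula gives a central angle δ ≈ 1.755 rad (100.5°) between the endpoints.
Interpolate at f = 0.84 with slerp weights a = sin((1−f)δ)/sin δ ≈ 0.282, b = sin(fδ)/sin δ ≈ 1.012.
p = a·p₁ + b·p₂ ≈ (0.621, -0.448, -0.643); φ = arcsin(p_z) ≈ -40.01°, λ = atan2(p_y, p_x) ≈ -35.82°.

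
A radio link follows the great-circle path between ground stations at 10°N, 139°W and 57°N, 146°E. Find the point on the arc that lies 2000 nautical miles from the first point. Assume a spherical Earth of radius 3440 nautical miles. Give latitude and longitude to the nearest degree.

≈ 37°N, 161°W

Convert each endpoint to a unit vector on the sphere (x = cos φ cos λ, y = cos φ sin λ, z = sin φ).
The central angle between the endpoints is δ = arccos(p₁·p₂) ≈ 1.282 rad (73.5°). The total great-circle distance is δ·R ≈ 1.282 × 3440 ≈ 4411 nmi, so the target fraction is f = 2000/4411 ≈ 0.453.
Interpolate at f ≈ 0.453 with slerp weights a = sin((1−f)δ)/sin δ ≈ 0.673, b = sin(fδ)/sin δ ≈ 0.573.
p = a·p₁ + b·p₂ ≈ (-0.759, -0.260, 0.597); φ = arcsin(p_z) ≈ 36.67°, λ = atan2(p_y, p_x) ≈ -161.07°.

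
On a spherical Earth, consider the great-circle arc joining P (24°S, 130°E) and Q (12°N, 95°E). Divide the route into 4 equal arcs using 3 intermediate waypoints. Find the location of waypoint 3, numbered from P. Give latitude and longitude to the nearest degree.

≈ (3°N, 104°E)

Convert each endpoint to a unit vector on the sphere (x = cos φ cos λ, y = cos φ sin λ, z = sin φ).
The central angle between the endpoints is δ = arccos(p₁·p₂) ≈ 0.867 rad (49.7°).
Interpolate at f = 3/4 with slerp weights a = sin((1−f)δ)/sin δ ≈ 0.282, b = sin(fδ)/sin δ ≈ 0.794.
p = a·p₁ + b·p₂ ≈ (-0.233, 0.971, 0.050); φ = arcsin(p_z) ≈ 2.89°, λ = atan2(p_y, p_x) ≈ 103.51°.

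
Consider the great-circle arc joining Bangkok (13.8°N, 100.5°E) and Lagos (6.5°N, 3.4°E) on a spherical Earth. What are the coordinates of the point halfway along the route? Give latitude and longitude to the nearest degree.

≈ (15°N, 51°E)

The haversine formula gives a central angle δ ≈ 1.663 rad (95.3°) between the endpoints.
Interpolate at f = 1/2 with slerp weights a = sin((1−f)δ)/sin δ ≈ 0.742, b = sin(fδ)/sin δ ≈ 0.742.
p = a·p₁ + b·p₂ ≈ (0.605, 0.752, 0.261); φ = arcsin(p_z) ≈ 15.13°, λ = atan2(p_y, p_x) ≈ 51.21°.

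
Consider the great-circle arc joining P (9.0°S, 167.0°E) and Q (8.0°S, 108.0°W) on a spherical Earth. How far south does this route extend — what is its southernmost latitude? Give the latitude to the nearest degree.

The great circle lies in the plane with unit normal n̂ = (p₁ × p₂)/|p₁ × p₂|.
Here n̂_z ≈ +0.980; the vertex latitude is φ_max = arccos|n̂_z| ≈ 11.5°.
Check via Clairaut: cos φ_max = |cos φ₁| · sin C = cos(9.0°)·sin(97.2°) ≈ 0.980, again giving ≈ 11.5°.

≈ 11°S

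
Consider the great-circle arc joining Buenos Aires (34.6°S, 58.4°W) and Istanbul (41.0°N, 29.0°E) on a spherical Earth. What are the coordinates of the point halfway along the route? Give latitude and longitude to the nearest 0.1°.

≈ 4.4°N, 17.1°W

Write both endpoints as unit vectors p₁, p₂ with components (cos φ cos λ, cos φ sin λ, sin φ).
The central angle between the endpoints is δ = arccos(p₁·p₂) ≈ 1.922 rad (110.1°).
Interpolate at f = 1/2 with slerp weights a = sin((1−f)δ)/sin δ ≈ 0.873, b = sin(fδ)/sin δ ≈ 0.873.
p = a·p₁ + b·p₂ ≈ (0.953, -0.293, 0.077); φ = arcsin(p_z) ≈ 4.42°, λ = atan2(p_y, p_x) ≈ -17.07°.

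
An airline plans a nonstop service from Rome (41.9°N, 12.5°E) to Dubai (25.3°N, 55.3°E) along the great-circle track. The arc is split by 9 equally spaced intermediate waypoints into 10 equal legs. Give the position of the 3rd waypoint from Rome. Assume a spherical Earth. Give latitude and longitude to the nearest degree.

From cos δ = sin φ₁ sin φ₂ + cos φ₁ cos φ₂ cos Δλ, the central angle is δ ≈ 0.677 rad (38.8°).
Interpolate at f = 3/10 with slerp weights a = sin((1−f)δ)/sin δ ≈ 0.729, b = sin(fδ)/sin δ ≈ 0.322.
p = a·p₁ + b·p₂ ≈ (0.695, 0.357, 0.624); φ = arcsin(p_z) ≈ 38.62°, λ = atan2(p_y, p_x) ≈ 27.17°.

≈ (39°N, 27°E)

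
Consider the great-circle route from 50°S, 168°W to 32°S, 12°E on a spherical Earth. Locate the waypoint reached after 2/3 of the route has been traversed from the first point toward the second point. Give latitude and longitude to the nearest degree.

≈ 65°S, 12°E

From cos δ = sin φ₁ sin φ₂ + cos φ₁ cos φ₂ cos Δλ, the central angle is δ ≈ 1.710 rad (98.0°).
Interpolate at f = 2/3 with slerp weights a = sin((1−f)δ)/sin δ ≈ 0.545, b = sin(fδ)/sin δ ≈ 0.918.
p = a·p₁ + b·p₂ ≈ (0.419, 0.089, -0.904); φ = arcsin(p_z) ≈ -64.67°, λ = atan2(p_y, p_x) ≈ 12.00°.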